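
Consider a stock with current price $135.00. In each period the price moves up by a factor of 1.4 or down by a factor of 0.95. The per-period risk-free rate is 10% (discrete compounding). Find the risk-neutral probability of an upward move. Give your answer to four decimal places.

p = 0.3333

Risk-neutral probability p = (1 + 0.1 − 0.95)/(1.4 − 0.95) = 0.1500/0.4500 = 0.3333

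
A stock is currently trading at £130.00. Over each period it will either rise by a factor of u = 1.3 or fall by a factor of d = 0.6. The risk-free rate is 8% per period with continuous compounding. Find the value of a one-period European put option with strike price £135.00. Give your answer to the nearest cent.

Risk-neutral probability p = (e^0.08 − 0.6)/(1.3 − 0.6) = 0.4833/0.7000 = 0.6904
Terminal stock prices: S_u = 169, S_d = 78
Terminal payoffs (K − S): max(-34, 0) = 0, max(57, 0) = 57
Node 0 (S = 130): V_0 = e^(−0.08)·[0.6904·0.0000 + 0.3096·57.0000] = 16.2899

£16.29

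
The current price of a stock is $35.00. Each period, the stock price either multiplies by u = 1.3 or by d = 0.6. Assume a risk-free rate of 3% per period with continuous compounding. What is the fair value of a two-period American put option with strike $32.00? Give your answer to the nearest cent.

$5.16

Risk-neutral probability p = (e^0.03 − 0.6)/(1.3 − 0.6) = 0.4305/0.7000 = 0.6149
Terminal stock prices: S_uu = 59.15, S_ud = 27.3, S_dd = 12.6
Terminal payoffs (K − S): max(-27.15, 0) = 0, max(4.7, 0) = 4.7, max(19.4, 0) = 19.4
Node u (S = 45.5): continuation = e^(−0.03)·[0.6149·0.0000 + 0.3851·4.7000] = 1.7563; exercise value = 0.0000 ≤ continuation, so V_u = 1.7563
Node d (S = 21): continuation = e^(−0.03)·[0.6149·4.7000 + 0.3851·19.4000] = 10.0543; exercise value = 11.0000 > continuation, so V_d = 11.0000 (exercise)
Node 0 (S = 35): continuation = e^(−0.03)·[0.6149·1.7563 + 0.3851·11.0000] = 5.1586; exercise value = 0.0000 ≤ continuation, so V_0 = 5.1586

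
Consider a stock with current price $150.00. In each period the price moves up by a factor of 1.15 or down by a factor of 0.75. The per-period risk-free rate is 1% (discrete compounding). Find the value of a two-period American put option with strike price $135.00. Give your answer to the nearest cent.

$9.05

Risk-neutral probability p = (1 + 0.01 − 0.75)/(1.15 − 0.75) = 0.2600/0.4000 = 0.6500
Terminal stock prices: S_uu = 198.4, S_ud = 129.4, S_dd = 84.38
Terminal payoffs (K − S): max(-63.37, 0) = 0, max(5.625, 0) = 5.625, max(50.62, 0) = 50.62
Node u (S = 172.5): continuation = 1/1.01·[0.6500·0.0000 + 0.3500·5.6250] = 1.9493; exercise value = 0.0000 ≤ continuation, so V_u = 1.9493
Node d (S = 112.5): continuation = 1/1.01·[0.6500·5.6250 + 0.3500·50.6250] = 21.1634; exercise value = 22.5000 > continuation, so V_d = 22.5000 (exercise)
Node 0 (S = 150): continuation = 1/1.01·[0.6500·1.9493 + 0.3500·22.5000] = 9.0515; exercise value = 0.0000 ≤ continuation, so V_0 = 9.0515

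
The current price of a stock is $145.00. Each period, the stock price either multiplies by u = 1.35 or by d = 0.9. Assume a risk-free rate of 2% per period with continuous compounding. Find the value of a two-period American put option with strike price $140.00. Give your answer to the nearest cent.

Risk-neutral probability p = (e^0.02 − 0.9)/(1.35 − 0.9) = 0.1202/0.4500 = 0.2671
Terminal stock prices: S_uu = 264.3, S_ud = 176.2, S_dd = 117.5
Terminal payoffs (K − S): max(-124.3, 0) = 0, max(-36.18, 0) = 0, max(22.55, 0) = 22.55
Node u (S = 195.8): continuation = e^(−0.02)·[0.2671·0.0000 + 0.7329·0.0000] = 0.0000; exercise value = 0.0000 ≤ continuation, so V_u = 0.0000
Node d (S = 130.5): continuation = e^(−0.02)·[0.2671·0.0000 + 0.7329·22.5500] = 16.1993; exercise value = 9.5000 ≤ continuation, so V_d = 16.1993
Node 0 (S = 145): continuation = e^(−0.02)·[0.2671·0.0000 + 0.7329·16.1993] = 11.6372; exercise value = 0.0000 ≤ continuation, so V_0 = 11.6372

$11.64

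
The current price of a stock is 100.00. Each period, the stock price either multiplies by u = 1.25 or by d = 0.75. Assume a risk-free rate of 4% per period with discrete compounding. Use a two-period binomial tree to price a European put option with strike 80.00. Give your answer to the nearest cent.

3.87

Risk-neutral probability p = (1 + 0.04 − 0.75)/(1.25 − 0.75) = 0.2900/0.5000 = 0.5800
Terminal stock prices: S_uu = 156.2, S_ud = 93.75, S_dd = 56.25
Terminal payoffs (K − S): max(-76.25, 0) = 0, max(-13.75, 0) = 0, max(23.75, 0) = 23.75
Node u (S = 125): V_u = 1/1.04·[0.5800·0.0000 + 0.4200·0.0000] = 0.0000
Node d (S = 75): V_d = 1/1.04·[0.5800·0.0000 + 0.4200·23.7500] = 9.5913
Node 0 (S = 100): V_0 = 1/1.04·[0.5800·0.0000 + 0.4200·9.5913] = 3.8734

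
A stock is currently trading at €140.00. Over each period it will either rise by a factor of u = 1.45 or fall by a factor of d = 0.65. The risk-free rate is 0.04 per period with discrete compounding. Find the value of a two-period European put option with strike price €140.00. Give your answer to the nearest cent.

€23.35

Risk-neutral probability p = (1 + 0.04 − 0.65)/(1.45 − 0.65) = 0.3900/0.8000 = 0.4875
Terminal stock prices: S_uu = 294.4, S_ud = 132, S_dd = 59.15
Terminal payoffs (K − S): max(-154.4, 0) = 0, max(8.05, 0) = 8.05, max(80.85, 0) = 80.85
Node u (S = 203): V_u = 1/1.04·[0.4875·0.0000 + 0.5125·8.0500] = 3.9669
Node d (S = 91): V_d = 1/1.04·[0.4875·8.0500 + 0.5125·80.8500] = 43.6154
Node 0 (S = 140): V_0 = 1/1.04·[0.4875·3.9669 + 0.5125·43.6154] = 23.3527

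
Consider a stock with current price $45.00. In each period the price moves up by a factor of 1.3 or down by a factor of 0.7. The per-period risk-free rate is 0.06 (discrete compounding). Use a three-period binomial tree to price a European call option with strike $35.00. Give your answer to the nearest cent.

$18.20

Risk-neutral probability p = (1 + 0.06 − 0.7)/(1.3 − 0.7) = 0.3600/0.6000 = 0.6000
Terminal stock prices: S_uuu = 98.87, S_uud = 53.24, S_udd = 28.66, S_ddd = 15.43
Terminal payoffs (S − K): max(63.87, 0) = 63.87, max(18.24, 0) = 18.24, max(-6.335, 0) = 0, max(-19.57, 0) = 0
Node uu (S = 76.05): V_uu = 1/1.06·[0.6000·63.8650 + 0.4000·18.2350] = 43.0311
Node ud (S = 40.95): V_ud = 1/1.06·[0.6000·18.2350 + 0.4000·0.0000] = 10.3217
Node dd (S = 22.05): V_dd = 1/1.06·[0.6000·0.0000 + 0.4000·0.0000] = 0.0000
Node u (S = 58.5): V_u = 1/1.06·[0.6000·43.0311 + 0.4000·10.3217] = 28.2522
Node d (S = 31.5): V_d = 1/1.06·[0.6000·10.3217 + 0.4000·0.0000] = 5.8425
Node 0 (S = 45): V_0 = 1/1.06·[0.6000·28.2522 + 0.4000·5.8425] = 18.1965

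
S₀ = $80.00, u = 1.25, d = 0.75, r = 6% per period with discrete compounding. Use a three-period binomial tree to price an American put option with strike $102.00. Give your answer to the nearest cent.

$22.00

Risk-neutral probability p = (1 + 0.06 − 0.75)/(1.25 − 0.75) = 0.3100/0.5000 = 0.6200
Terminal stock prices: S_uuu = 156.2, S_uud = 93.75, S_udd = 56.25, S_ddd = 33.75
Terminal payoffs (K − S): max(-54.25, 0) = 0, max(8.25, 0) = 8.25, max(45.75, 0) = 45.75, max(68.25, 0) = 68.25
Node uu (S = 125): continuation = 1/1.06·[0.6200·0.0000 + 0.3800·8.2500] = 2.9575; exercise value = 0.0000 ≤ continuation, so V_uu = 2.9575
Node ud (S = 75): continuation = 1/1.06·[0.6200·8.2500 + 0.3800·45.7500] = 21.2264; exercise value = 27.0000 > continuation, so V_ud = 27.0000 (exercise)
Node dd (S = 45): continuation = 1/1.06·[0.6200·45.7500 + 0.3800·68.2500] = 51.2264; exercise value = 57.0000 > continuation, so V_dd = 57.0000 (exercise)
Node u (S = 100): continuation = 1/1.06·[0.6200·2.9575 + 0.3800·27.0000] = 11.4091; exercise value = 2.0000 ≤ continuation, so V_u = 11.4091
Node d (S = 60): continuation = 1/1.06·[0.6200·27.0000 + 0.3800·57.0000] = 36.2264; exercise value = 42.0000 > continuation, so V_d = 42.0000 (exercise)
Node 0 (S = 80): continuation = 1/1.06·[0.6200·11.4091 + 0.3800·42.0000] = 21.7299; exercise value = 22.0000 > continuation, so V_0 = 22.0000 (exercise)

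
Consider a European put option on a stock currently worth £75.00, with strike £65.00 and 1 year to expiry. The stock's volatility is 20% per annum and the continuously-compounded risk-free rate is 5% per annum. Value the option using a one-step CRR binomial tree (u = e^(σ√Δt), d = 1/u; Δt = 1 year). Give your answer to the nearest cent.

£1.44

CRR parameters: u = e^(σ√Δt) = e^(0.2·√1) = 1.2214, d = 1/u = 0.8187
Per-period rate: rΔt = 0.05·1 = 0.05, so R = e^0.05 = 1.0513
Risk-neutral probability p = (e^0.05 − 0.8187)/(1.2214 − 0.8187) = 0.2325/0.4027 = 0.5775
Terminal stock prices: S_u = 91.61, S_d = 61.4
Terminal payoffs (K − S): max(-26.61, 0) = 0, max(3.595, 0) = 3.595
Node 0 (S = 75): V_0 = e^(−0.05)·[0.5775·0.0000 + 0.4225·3.5952] = 1.4449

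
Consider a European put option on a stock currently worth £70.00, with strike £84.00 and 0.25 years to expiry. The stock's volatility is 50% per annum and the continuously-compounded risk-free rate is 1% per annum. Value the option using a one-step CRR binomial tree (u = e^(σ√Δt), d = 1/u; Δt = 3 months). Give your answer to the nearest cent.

£16.39

CRR parameters: u = e^(σ√Δt) = e^(0.5·√0.25) = 1.2840, d = 1/u = 0.7788
Per-period rate: rΔt = 0.01·0.25 = 0.0025, so R = e^0.0025 = 1.0025
Risk-neutral probability p = (e^0.0025 − 0.7788)/(1.2840 − 0.7788) = 0.2237/0.5052 = 0.4428
Terminal stock prices: S_u = 89.88, S_d = 54.52
Terminal payoffs (K − S): max(-5.882, 0) = 0, max(29.48, 0) = 29.48
Node 0 (S = 70): V_0 = e^(−0.0025)·[0.4428·0.0000 + 0.5572·29.4839] = 16.3881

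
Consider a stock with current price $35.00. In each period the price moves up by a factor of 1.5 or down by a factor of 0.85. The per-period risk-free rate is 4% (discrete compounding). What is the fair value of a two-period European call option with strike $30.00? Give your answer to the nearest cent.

Risk-neutral probability p = (1 + 0.04 − 0.85)/(1.5 − 0.85) = 0.1900/0.6500 = 0.2923
Terminal stock prices: S_uu = 78.75, S_ud = 44.62, S_dd = 25.29
Terminal payoffs (S − K): max(48.75, 0) = 48.75, max(14.62, 0) = 14.62, max(-4.713, 0) = 0
Node u (S = 52.5): V_u = 1/1.04·[0.2923·48.7500 + 0.7077·14.6250] = 23.6538
Node d (S = 29.75): V_d = 1/1.04·[0.2923·14.6250 + 0.7077·0.0000] = 4.1106
Node 0 (S = 35): V_0 = 1/1.04·[0.2923·23.6538 + 0.7077·4.1106] = 9.4454

$9.45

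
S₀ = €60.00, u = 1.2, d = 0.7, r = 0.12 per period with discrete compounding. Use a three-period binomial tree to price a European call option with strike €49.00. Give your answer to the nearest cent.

€25.84

Risk-neutral probability p = (1 + 0.12 − 0.7)/(1.2 − 0.7) = 0.4200/0.5000 = 0.8400
Terminal stock prices: S_uuu = 103.7, S_uud = 60.48, S_udd = 35.28, S_ddd = 20.58
Terminal payoffs (S − K): max(54.68, 0) = 54.68, max(11.48, 0) = 11.48, max(-13.72, 0) = 0, max(-28.42, 0) = 0
Node uu (S = 86.4): V_uu = 1/1.12·[0.8400·54.6800 + 0.1600·11.4800] = 42.6500
Node ud (S = 50.4): V_ud = 1/1.12·[0.8400·11.4800 + 0.1600·0.0000] = 8.6100
Node dd (S = 29.4): V_dd = 1/1.12·[0.8400·0.0000 + 0.1600·0.0000] = 0.0000
Node u (S = 72): V_u = 1/1.12·[0.8400·42.6500 + 0.1600·8.6100] = 33.2175
Node d (S = 42): V_d = 1/1.12·[0.8400·8.6100 + 0.1600·0.0000] = 6.4575
Node 0 (S = 60): V_0 = 1/1.12·[0.8400·33.2175 + 0.1600·6.4575] = 25.8356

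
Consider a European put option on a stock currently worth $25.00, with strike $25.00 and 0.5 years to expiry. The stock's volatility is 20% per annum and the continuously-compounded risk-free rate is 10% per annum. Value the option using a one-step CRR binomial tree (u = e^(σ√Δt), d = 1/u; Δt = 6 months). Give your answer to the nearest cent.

CRR parameters: u = e^(σ√Δt) = e^(0.2·√0.5) = 1.1519, d = 1/u = 0.8681
Per-period rate: rΔt = 0.1·0.5 = 0.05, so R = e^0.05 = 1.0513
Risk-neutral probability p = (e^0.05 − 0.8681)/(1.1519 − 0.8681) = 0.1831/0.2838 = 0.6454
Terminal stock prices: S_u = 28.8, S_d = 21.7
Terminal payoffs (K − S): max(-3.798, 0) = 0, max(3.297, 0) = 3.297
Node 0 (S = 25): V_0 = e^(−0.05)·[0.6454·0.0000 + 0.3546·3.2969] = 1.1122

$1.11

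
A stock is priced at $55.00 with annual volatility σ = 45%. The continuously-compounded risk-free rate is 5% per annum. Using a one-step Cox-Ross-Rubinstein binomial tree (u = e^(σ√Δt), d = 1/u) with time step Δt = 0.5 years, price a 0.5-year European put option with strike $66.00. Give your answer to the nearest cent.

$13.68

CRR parameters: u = e^(σ√Δt) = e^(0.45·√0.5) = 1.3746, d = 1/u = 0.7275
Per-period rate: rΔt = 0.05·0.5 = 0.025, so R = e^0.025 = 1.0253
Risk-neutral probability p = (e^0.025 − 0.7275)/(1.3746 − 0.7275) = 0.2979/0.6472 = 0.4602
Terminal stock prices: S_u = 75.61, S_d = 40.01
Terminal payoffs (K − S): max(-9.606, 0) = 0, max(25.99, 0) = 25.99
Node 0 (S = 55): V_0 = e^(−0.025)·[0.4602·0.0000 + 0.5398·25.9898] = 13.6821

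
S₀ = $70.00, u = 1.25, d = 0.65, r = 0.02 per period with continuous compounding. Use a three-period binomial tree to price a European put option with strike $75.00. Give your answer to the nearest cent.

Risk-neutral probability p = (e^0.02 − 0.65)/(1.25 − 0.65) = 0.3702/0.6000 = 0.6170
Terminal stock prices: S_uuu = 136.7, S_uud = 71.09, S_udd = 36.97, S_ddd = 19.22
Terminal payoffs (K − S): max(-61.72, 0) = 0, max(3.906, 0) = 3.906, max(38.03, 0) = 38.03, max(55.78, 0) = 55.78
Node uu (S = 109.4): V_uu = e^(−0.02)·[0.6170·0.0000 + 0.3830·3.9062] = 1.4665
Node ud (S = 56.88): V_ud = e^(−0.02)·[0.6170·3.9062 + 0.3830·38.0312] = 16.6399
Node dd (S = 29.58): V_dd = e^(−0.02)·[0.6170·38.0312 + 0.3830·55.7763] = 43.9399
Node u (S = 87.5): V_u = e^(−0.02)·[0.6170·1.4665 + 0.3830·16.6399] = 7.1337
Node d (S = 45.5): V_d = e^(−0.02)·[0.6170·16.6399 + 0.3830·43.9399] = 26.5592
Node 0 (S = 70): V_0 = e^(−0.02)·[0.6170·7.1337 + 0.3830·26.5592] = 14.2851

$14.29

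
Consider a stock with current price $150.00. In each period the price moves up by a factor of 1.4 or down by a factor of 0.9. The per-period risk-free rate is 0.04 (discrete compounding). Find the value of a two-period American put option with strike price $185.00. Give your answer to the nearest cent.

Risk-neutral probability p = (1 + 0.04 − 0.9)/(1.4 − 0.9) = 0.1400/0.5000 = 0.2800
Terminal stock prices: S_uu = 294, S_ud = 189, S_dd = 121.5
Terminal payoffs (K − S): max(-109, 0) = 0, max(-4, 0) = 0, max(63.5, 0) = 63.5
Node u (S = 210): continuation = 1/1.04·[0.2800·0.0000 + 0.7200·0.0000] = 0.0000; exercise value = 0.0000 ≤ continuation, so V_u = 0.0000
Node d (S = 135): continuation = 1/1.04·[0.2800·0.0000 + 0.7200·63.5000] = 43.9615; exercise value = 50.0000 > continuation, so V_d = 50.0000 (exercise)
Node 0 (S = 150): continuation = 1/1.04·[0.2800·0.0000 + 0.7200·50.0000] = 34.6154; exercise value = 35.0000 > continuation, so V_0 = 35.0000 (exercise)

$35.00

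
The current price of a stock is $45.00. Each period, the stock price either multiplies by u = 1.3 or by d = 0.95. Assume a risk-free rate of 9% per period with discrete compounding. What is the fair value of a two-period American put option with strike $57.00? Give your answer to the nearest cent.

$12.00

Risk-neutral probability p = (1 + 0.09 − 0.95)/(1.3 − 0.95) = 0.1400/0.3500 = 0.4000
Terminal stock prices: S_uu = 76.05, S_ud = 55.57, S_dd = 40.61
Terminal payoffs (K − S): max(-19.05, 0) = 0, max(1.425, 0) = 1.425, max(16.39, 0) = 16.39
Node u (S = 58.5): continuation = 1/1.09·[0.4000·0.0000 + 0.6000·1.4250] = 0.7844; exercise value = 0.0000 ≤ continuation, so V_u = 0.7844
Node d (S = 42.75): continuation = 1/1.09·[0.4000·1.4250 + 0.6000·16.3875] = 9.5436; exercise value = 14.2500 > continuation, so V_d = 14.2500 (exercise)
Node 0 (S = 45): continuation = 1/1.09·[0.4000·0.7844 + 0.6000·14.2500] = 8.1319; exercise value = 12.0000 > continuation, so V_0 = 12.0000 (exercise)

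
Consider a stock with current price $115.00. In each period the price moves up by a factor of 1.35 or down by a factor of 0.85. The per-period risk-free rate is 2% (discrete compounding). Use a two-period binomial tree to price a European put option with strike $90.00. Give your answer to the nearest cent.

$2.89

Risk-neutral probability p = (1 + 0.02 − 0.85)/(1.35 − 0.85) = 0.1700/0.5000 = 0.3400
Terminal stock prices: S_uu = 209.6, S_ud = 132, S_dd = 83.09
Terminal payoffs (K − S): max(-119.6, 0) = 0, max(-41.96, 0) = 0, max(6.913, 0) = 6.913
Node u (S = 155.2): V_u = 1/1.02·[0.3400·0.0000 + 0.6600·0.0000] = 0.0000
Node d (S = 97.75): V_d = 1/1.02·[0.3400·0.0000 + 0.6600·6.9125] = 4.4728
Node 0 (S = 115): V_0 = 1/1.02·[0.3400·0.0000 + 0.6600·4.4728] = 2.8942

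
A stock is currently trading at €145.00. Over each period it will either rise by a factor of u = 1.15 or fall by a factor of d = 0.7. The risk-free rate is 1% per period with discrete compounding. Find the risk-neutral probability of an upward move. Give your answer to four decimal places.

Risk-neutral probability p = (1 + 0.01 − 0.7)/(1.15 − 0.7) = 0.3100/0.4500 = 0.6889

p = 0.6889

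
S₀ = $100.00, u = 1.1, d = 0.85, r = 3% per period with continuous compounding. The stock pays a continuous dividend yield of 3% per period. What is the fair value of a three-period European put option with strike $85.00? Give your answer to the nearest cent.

$2.83

Per-period risk-free factor R = e^0.03 = 1.0305; dividend-adjusted growth = e^(0.03−0.03) = 1.0000.
Risk-neutral probability p = (1.0000 − 0.85)/(1.1 − 0.85) = 0.1500/0.2500 = 0.6000
Terminal stock prices: S_uuu = 133.1, S_uud = 102.9, S_udd = 79.48, S_ddd = 61.41
Terminal payoffs (K − S): max(-48.1, 0) = 0, max(-17.85, 0) = 0, max(5.525, 0) = 5.525, max(23.59, 0) = 23.59
Node uu (S = 121): V_uu = e^(−0.03)·[0.6000·0.0000 + 0.4000·0.0000] = 0.0000
Node ud (S = 93.5): V_ud = e^(−0.03)·[0.6000·0.0000 + 0.4000·5.5250] = 2.1447
Node dd (S = 72.25): V_dd = e^(−0.03)·[0.6000·5.5250 + 0.4000·23.5875] = 12.3732
Node u (S = 110): V_u = e^(−0.03)·[0.6000·0.0000 + 0.4000·2.1447] = 0.8325
Node d (S = 85): V_d = e^(−0.03)·[0.6000·2.1447 + 0.4000·12.3732] = 6.0518
Node 0 (S = 100): V_0 = e^(−0.03)·[0.6000·0.8325 + 0.4000·6.0518] = 2.8339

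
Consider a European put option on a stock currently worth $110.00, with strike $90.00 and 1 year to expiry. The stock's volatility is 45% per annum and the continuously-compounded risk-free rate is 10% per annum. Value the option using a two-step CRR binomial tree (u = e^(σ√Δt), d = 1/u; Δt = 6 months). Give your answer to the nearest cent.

CRR parameters: u = e^(σ√Δt) = e^(0.45·√0.5) = 1.3746, d = 1/u = 0.7275
Per-period rate: rΔt = 0.1·0.5 = 0.05, so R = e^0.05 = 1.0513
Risk-neutral probability p = (e^0.05 − 0.7275)/(1.3746 − 0.7275) = 0.3238/0.6472 = 0.5003
Terminal stock prices: S_uu = 207.9, S_ud = 110, S_dd = 58.21
Terminal payoffs (K − S): max(-117.9, 0) = 0, max(-20, 0) = 0, max(31.79, 0) = 31.79
Node u (S = 151.2): V_u = e^(−0.05)·[0.5003·0.0000 + 0.4997·0.0000] = 0.0000
Node d (S = 80.02): V_d = e^(−0.05)·[0.5003·0.0000 + 0.4997·31.7884] = 15.1089
Node 0 (S = 110): V_0 = e^(−0.05)·[0.5003·0.0000 + 0.4997·15.1089] = 7.1812

$7.18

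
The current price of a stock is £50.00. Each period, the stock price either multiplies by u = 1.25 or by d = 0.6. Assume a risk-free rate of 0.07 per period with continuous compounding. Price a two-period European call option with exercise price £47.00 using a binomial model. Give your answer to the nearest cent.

£14.30

Risk-neutral probability p = (e^0.07 − 0.6)/(1.25 − 0.6) = 0.4725/0.6500 = 0.7269
Terminal stock prices: S_uu = 78.12, S_ud = 37.5, S_dd = 18
Terminal payoffs (S − K): max(31.12, 0) = 31.12, max(-9.5, 0) = 0, max(-29, 0) = 0
Node u (S = 62.5): V_u = e^(−0.07)·[0.7269·31.1250 + 0.2731·0.0000] = 21.0962
Node d (S = 30): V_d = e^(−0.07)·[0.7269·0.0000 + 0.2731·0.0000] = 0.0000
Node 0 (S = 50): V_0 = e^(−0.07)·[0.7269·21.0962 + 0.2731·0.0000] = 14.2988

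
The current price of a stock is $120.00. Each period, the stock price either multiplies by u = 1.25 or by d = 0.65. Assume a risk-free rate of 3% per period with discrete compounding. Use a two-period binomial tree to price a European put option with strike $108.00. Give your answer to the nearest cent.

$11.86

Risk-neutral probability p = (1 + 0.03 − 0.65)/(1.25 − 0.65) = 0.3800/0.6000 = 0.6333
Terminal stock prices: S_uu = 187.5, S_ud = 97.5, S_dd = 50.7
Terminal payoffs (K − S): max(-79.5, 0) = 0, max(10.5, 0) = 10.5, max(57.3, 0) = 57.3
Node u (S = 150): V_u = 1/1.03·[0.6333·0.0000 + 0.3667·10.5000] = 3.7379
Node d (S = 78): V_d = 1/1.03·[0.6333·10.5000 + 0.3667·57.3000] = 26.8544
Node 0 (S = 120): V_0 = 1/1.03·[0.6333·3.7379 + 0.3667·26.8544] = 11.8582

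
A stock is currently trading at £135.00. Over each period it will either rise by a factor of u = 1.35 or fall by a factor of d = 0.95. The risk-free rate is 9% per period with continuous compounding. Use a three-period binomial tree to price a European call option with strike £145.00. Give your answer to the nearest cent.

Risk-neutral probability p = (e^0.09 − 0.95)/(1.35 − 0.95) = 0.1442/0.4000 = 0.3604
Terminal stock prices: S_uuu = 332.2, S_uud = 233.7, S_udd = 164.5, S_ddd = 115.7
Terminal payoffs (S − K): max(187.2, 0) = 187.2, max(88.74, 0) = 88.74, max(19.48, 0) = 19.48, max(-29.25, 0) = 0
Node uu (S = 246): V_uu = e^(−0.09)·[0.3604·187.1506 + 0.6396·88.7356] = 113.5175
Node ud (S = 173.1): V_ud = e^(−0.09)·[0.3604·88.7356 + 0.6396·19.4806] = 40.6175
Node dd (S = 121.8): V_dd = e^(−0.09)·[0.3604·19.4806 + 0.6396·0.0000] = 6.4172
Node u (S = 182.2): V_u = e^(−0.09)·[0.3604·113.5175 + 0.6396·40.6175] = 61.1358
Node d (S = 128.2): V_d = e^(−0.09)·[0.3604·40.6175 + 0.6396·6.4172] = 17.1309
Node 0 (S = 135): V_0 = e^(−0.09)·[0.3604·61.1358 + 0.6396·17.1309] = 30.1523

£30.15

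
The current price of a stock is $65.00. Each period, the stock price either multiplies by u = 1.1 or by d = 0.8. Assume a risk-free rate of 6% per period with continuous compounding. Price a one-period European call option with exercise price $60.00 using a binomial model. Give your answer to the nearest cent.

Risk-neutral probability p = (e^0.06 − 0.8)/(1.1 − 0.8) = 0.2618/0.3000 = 0.8728
Terminal stock prices: S_u = 71.5, S_d = 52
Terminal payoffs (S − K): max(11.5, 0) = 11.5, max(-8, 0) = 0
Node 0 (S = 65): V_0 = e^(−0.06)·[0.8728·11.5000 + 0.1272·0.0000] = 9.4526

$9.45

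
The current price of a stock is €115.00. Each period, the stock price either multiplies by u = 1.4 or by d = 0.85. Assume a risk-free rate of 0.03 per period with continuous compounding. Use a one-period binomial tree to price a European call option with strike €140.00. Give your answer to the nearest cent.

€6.69

Risk-neutral probability p = (e^0.03 − 0.85)/(1.4 − 0.85) = 0.1805/0.5500 = 0.3281
Terminal stock prices: S_u = 161, S_d = 97.75
Terminal payoffs (S − K): max(21, 0) = 21, max(-42.25, 0) = 0
Node 0 (S = 115): V_0 = e^(−0.03)·[0.3281·21.0000 + 0.6719·0.0000] = 6.6864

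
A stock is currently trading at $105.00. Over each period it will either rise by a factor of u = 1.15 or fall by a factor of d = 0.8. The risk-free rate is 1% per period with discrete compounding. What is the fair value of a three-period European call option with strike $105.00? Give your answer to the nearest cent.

Risk-neutral probability p = (1 + 0.01 − 0.8)/(1.15 − 0.8) = 0.2100/0.3500 = 0.6000
Terminal stock prices: S_uuu = 159.7, S_uud = 111.1, S_udd = 77.28, S_ddd = 53.76
Terminal payoffs (S − K): max(54.69, 0) = 54.69, max(6.09, 0) = 6.09, max(-27.72, 0) = 0, max(-51.24, 0) = 0
Node uu (S = 138.9): V_uu = 1/1.01·[0.6000·54.6919 + 0.4000·6.0900] = 34.9021
Node ud (S = 96.6): V_ud = 1/1.01·[0.6000·6.0900 + 0.4000·0.0000] = 3.6178
Node dd (S = 67.2): V_dd = 1/1.01·[0.6000·0.0000 + 0.4000·0.0000] = 0.0000
Node u (S = 120.7): V_u = 1/1.01·[0.6000·34.9021 + 0.4000·3.6178] = 22.1667
Node d (S = 84): V_d = 1/1.01·[0.6000·3.6178 + 0.4000·0.0000] = 2.1492
Node 0 (S = 105): V_0 = 1/1.01·[0.6000·22.1667 + 0.4000·2.1492] = 14.0195

$14.02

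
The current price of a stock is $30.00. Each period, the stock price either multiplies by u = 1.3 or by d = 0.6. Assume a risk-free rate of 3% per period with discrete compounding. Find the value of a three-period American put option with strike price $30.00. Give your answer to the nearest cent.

Risk-neutral probability p = (1 + 0.03 − 0.6)/(1.3 − 0.6) = 0.4300/0.7000 = 0.6143
Terminal stock prices: S_uuu = 65.91, S_uud = 30.42, S_udd = 14.04, S_ddd = 6.48
Terminal payoffs (K − S): max(-35.91, 0) = 0, max(-0.42, 0) = 0, max(15.96, 0) = 15.96, max(23.52, 0) = 23.52
Node uu (S = 50.7): continuation = 1/1.03·[0.6143·0.0000 + 0.3857·0.0000] = 0.0000; exercise value = 0.0000 ≤ continuation, so V_uu = 0.0000
Node ud (S = 23.4): continuation = 1/1.03·[0.6143·0.0000 + 0.3857·15.9600] = 5.9767; exercise value = 6.6000 > continuation, so V_ud = 6.6000 (exercise)
Node dd (S = 10.8): continuation = 1/1.03·[0.6143·15.9600 + 0.3857·23.5200] = 18.3262; exercise value = 19.2000 > continuation, so V_dd = 19.2000 (exercise)
Node u (S = 39): continuation = 1/1.03·[0.6143·0.0000 + 0.3857·6.6000] = 2.4716; exercise value = 0.0000 ≤ continuation, so V_u = 2.4716
Node d (S = 18): continuation = 1/1.03·[0.6143·6.6000 + 0.3857·19.2000] = 11.1262; exercise value = 12.0000 > continuation, so V_d = 12.0000 (exercise)
Node 0 (S = 30): continuation = 1/1.03·[0.6143·2.4716 + 0.3857·12.0000] = 5.9678; exercise value = 0.0000 ≤ continuation, so V_0 = 5.9678

$5.97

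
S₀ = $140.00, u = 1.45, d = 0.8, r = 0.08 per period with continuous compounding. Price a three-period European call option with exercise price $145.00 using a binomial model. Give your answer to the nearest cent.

Risk-neutral probability p = (e^0.08 − 0.8)/(1.45 − 0.8) = 0.2833/0.6500 = 0.4358
Terminal stock prices: S_uuu = 426.8, S_uud = 235.5, S_udd = 129.9, S_ddd = 71.68
Terminal payoffs (S − K): max(281.8, 0) = 281.8, max(90.48, 0) = 90.48, max(-15.08, 0) = 0, max(-73.32, 0) = 0
Node uu (S = 294.4): V_uu = e^(−0.08)·[0.4358·281.8075 + 0.5642·90.4800] = 160.4981
Node ud (S = 162.4): V_ud = e^(−0.08)·[0.4358·90.4800 + 0.5642·0.0000] = 36.4018
Node dd (S = 89.6): V_dd = e^(−0.08)·[0.4358·0.0000 + 0.5642·0.0000] = 0.0000
Node u (S = 203): V_u = e^(−0.08)·[0.4358·160.4981 + 0.5642·36.4018] = 83.5293
Node d (S = 112): V_d = e^(−0.08)·[0.4358·36.4018 + 0.5642·0.0000] = 14.6451
Node 0 (S = 140): V_0 = e^(−0.08)·[0.4358·83.5293 + 0.5642·14.6451] = 41.2325

$41.23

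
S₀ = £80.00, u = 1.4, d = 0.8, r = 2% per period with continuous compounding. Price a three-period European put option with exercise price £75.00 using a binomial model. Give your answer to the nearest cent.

Risk-neutral probability p = (e^0.02 − 0.8)/(1.4 − 0.8) = 0.2202/0.6000 = 0.3670
Terminal stock prices: S_uuu = 219.5, S_uud = 125.4, S_udd = 71.68, S_ddd = 40.96
Terminal payoffs (K − S): max(-144.5, 0) = 0, max(-50.44, 0) = 0, max(3.32, 0) = 3.32, max(34.04, 0) = 34.04
Node uu (S = 156.8): V_uu = e^(−0.02)·[0.3670·0.0000 + 0.6330·0.0000] = 0.0000
Node ud (S = 89.6): V_ud = e^(−0.02)·[0.3670·0.0000 + 0.6330·3.3200] = 2.0599
Node dd (S = 51.2): V_dd = e^(−0.02)·[0.3670·3.3200 + 0.6330·34.0400] = 22.3149
Node u (S = 112): V_u = e^(−0.02)·[0.3670·0.0000 + 0.6330·2.0599] = 1.2781
Node d (S = 64): V_d = e^(−0.02)·[0.3670·2.0599 + 0.6330·22.3149] = 14.5866
Node 0 (S = 80): V_0 = e^(−0.02)·[0.3670·1.2781 + 0.6330·14.5866] = 9.5102

£9.51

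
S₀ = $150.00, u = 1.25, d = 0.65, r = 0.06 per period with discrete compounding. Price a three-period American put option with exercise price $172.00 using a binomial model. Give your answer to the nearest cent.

$34.35

Risk-neutral probability p = (1 + 0.06 − 0.65)/(1.25 − 0.65) = 0.4100/0.6000 = 0.6833
Terminal stock prices: S_uuu = 293, S_uud = 152.3, S_udd = 79.22, S_ddd = 41.19
Terminal payoffs (K − S): max(-121, 0) = 0, max(19.66, 0) = 19.66, max(92.78, 0) = 92.78, max(130.8, 0) = 130.8
Node uu (S = 234.4): continuation = 1/1.06·[0.6833·0.0000 + 0.3167·19.6562] = 5.8722; exercise value = 0.0000 ≤ continuation, so V_uu = 5.8722
Node ud (S = 121.9): continuation = 1/1.06·[0.6833·19.6562 + 0.3167·92.7812] = 40.3892; exercise value = 50.1250 > continuation, so V_ud = 50.1250 (exercise)
Node dd (S = 63.38): continuation = 1/1.06·[0.6833·92.7812 + 0.3167·130.8063] = 98.8892; exercise value = 108.6250 > continuation, so V_dd = 108.6250 (exercise)
Node u (S = 187.5): continuation = 1/1.06·[0.6833·5.8722 + 0.3167·50.1250] = 18.7600; exercise value = 0.0000 ≤ continuation, so V_u = 18.7600
Node d (S = 97.5): continuation = 1/1.06·[0.6833·50.1250 + 0.3167·108.6250] = 64.7642; exercise value = 74.5000 > continuation, so V_d = 74.5000 (exercise)
Node 0 (S = 150): continuation = 1/1.06·[0.6833·18.7600 + 0.3167·74.5000] = 34.3500; exercise value = 22.0000 ≤ continuation, so V_0 = 34.3500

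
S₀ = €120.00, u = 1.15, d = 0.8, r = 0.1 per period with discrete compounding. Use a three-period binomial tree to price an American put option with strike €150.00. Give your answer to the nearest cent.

€30.00

Risk-neutral probability p = (1 + 0.1 − 0.8)/(1.15 − 0.8) = 0.3000/0.3500 = 0.8571
Terminal stock prices: S_uuu = 182.5, S_uud = 127, S_udd = 88.32, S_ddd = 61.44
Terminal payoffs (K − S): max(-32.5, 0) = 0, max(23.04, 0) = 23.04, max(61.68, 0) = 61.68, max(88.56, 0) = 88.56
Node uu (S = 158.7): continuation = 1/1.1·[0.8571·0.0000 + 0.1429·23.0400] = 2.9922; exercise value = 0.0000 ≤ continuation, so V_uu = 2.9922
Node ud (S = 110.4): continuation = 1/1.1·[0.8571·23.0400 + 0.1429·61.6800] = 25.9636; exercise value = 39.6000 > continuation, so V_ud = 39.6000 (exercise)
Node dd (S = 76.8): continuation = 1/1.1·[0.8571·61.6800 + 0.1429·88.5600] = 59.5636; exercise value = 73.2000 > continuation, so V_dd = 73.2000 (exercise)
Node u (S = 138): continuation = 1/1.1·[0.8571·2.9922 + 0.1429·39.6000] = 7.4744; exercise value = 12.0000 > continuation, so V_u = 12.0000 (exercise)
Node d (S = 96): continuation = 1/1.1·[0.8571·39.6000 + 0.1429·73.2000] = 40.3636; exercise value = 54.0000 > continuation, so V_d = 54.0000 (exercise)
Node 0 (S = 120): continuation = 1/1.1·[0.8571·12.0000 + 0.1429·54.0000] = 16.3636; exercise value = 30.0000 > continuation, so V_0 = 30.0000 (exercise)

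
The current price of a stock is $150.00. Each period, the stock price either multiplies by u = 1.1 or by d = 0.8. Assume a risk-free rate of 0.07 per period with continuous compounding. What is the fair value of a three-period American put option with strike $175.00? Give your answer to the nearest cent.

Risk-neutral probability p = (e^0.07 − 0.8)/(1.1 − 0.8) = 0.2725/0.3000 = 0.9084
Terminal stock prices: S_uuu = 199.7, S_uud = 145.2, S_udd = 105.6, S_ddd = 76.8
Terminal payoffs (K − S): max(-24.65, 0) = 0, max(29.8, 0) = 29.8, max(69.4, 0) = 69.4, max(98.2, 0) = 98.2
Node uu (S = 181.5): continuation = e^(−0.07)·[0.9084·0.0000 + 0.0916·29.8000] = 2.5462; exercise value = 0.0000 ≤ continuation, so V_uu = 2.5462
Node ud (S = 132): continuation = e^(−0.07)·[0.9084·29.8000 + 0.0916·69.4000] = 31.1689; exercise value = 43.0000 > continuation, so V_ud = 43.0000 (exercise)
Node dd (S = 96): continuation = e^(−0.07)·[0.9084·69.4000 + 0.0916·98.2000] = 67.1689; exercise value = 79.0000 > continuation, so V_dd = 79.0000 (exercise)
Node u (S = 165): continuation = e^(−0.07)·[0.9084·2.5462 + 0.0916·43.0000] = 5.8306; exercise value = 10.0000 > continuation, so V_u = 10.0000 (exercise)
Node d (S = 120): continuation = e^(−0.07)·[0.9084·43.0000 + 0.0916·79.0000] = 43.1689; exercise value = 55.0000 > continuation, so V_d = 55.0000 (exercise)
Node 0 (S = 150): continuation = e^(−0.07)·[0.9084·10.0000 + 0.0916·55.0000] = 13.1689; exercise value = 25.0000 > continuation, so V_0 = 25.0000 (exercise)

$25.00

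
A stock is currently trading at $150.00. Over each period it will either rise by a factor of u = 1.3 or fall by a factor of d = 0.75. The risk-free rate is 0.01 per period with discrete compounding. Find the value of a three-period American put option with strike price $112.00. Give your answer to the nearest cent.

Risk-neutral probability p = (1 + 0.01 − 0.75)/(1.3 − 0.75) = 0.2600/0.5500 = 0.4727
Terminal stock prices: S_uuu = 329.6, S_uud = 190.1, S_udd = 109.7, S_ddd = 63.28
Terminal payoffs (K − S): max(-217.6, 0) = 0, max(-78.13, 0) = 0, max(2.312, 0) = 2.312, max(48.72, 0) = 48.72
Node uu (S = 253.5): continuation = 1/1.01·[0.4727·0.0000 + 0.5273·0.0000] = 0.0000; exercise value = 0.0000 ≤ continuation, so V_uu = 0.0000
Node ud (S = 146.2): continuation = 1/1.01·[0.4727·0.0000 + 0.5273·2.3125] = 1.2072; exercise value = 0.0000 ≤ continuation, so V_ud = 1.2072
Node dd (S = 84.38): continuation = 1/1.01·[0.4727·2.3125 + 0.5273·48.7188] = 26.5161; exercise value = 27.6250 > continuation, so V_dd = 27.6250 (exercise)
Node u (S = 195): continuation = 1/1.01·[0.4727·0.0000 + 0.5273·1.2072] = 0.6302; exercise value = 0.0000 ≤ continuation, so V_u = 0.6302
Node d (S = 112.5): continuation = 1/1.01·[0.4727·1.2072 + 0.5273·27.6250] = 14.9867; exercise value = 0.0000 ≤ continuation, so V_d = 14.9867
Node 0 (S = 150): continuation = 1/1.01·[0.4727·0.6302 + 0.5273·14.9867] = 8.1188; exercise value = 0.0000 ≤ continuation, so V_0 = 8.1188

$8.12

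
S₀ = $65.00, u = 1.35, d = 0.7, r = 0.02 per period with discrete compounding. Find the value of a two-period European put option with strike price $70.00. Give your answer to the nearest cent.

Risk-neutral probability p = (1 + 0.02 − 0.7)/(1.35 − 0.7) = 0.3200/0.6500 = 0.4923
Terminal stock prices: S_uu = 118.5, S_ud = 61.42, S_dd = 31.85
Terminal payoffs (K − S): max(-48.46, 0) = 0, max(8.575, 0) = 8.575, max(38.15, 0) = 38.15
Node u (S = 87.75): V_u = 1/1.02·[0.4923·0.0000 + 0.5077·8.5750] = 4.2681
Node d (S = 45.5): V_d = 1/1.02·[0.4923·8.5750 + 0.5077·38.1500] = 23.1275
Node 0 (S = 65): V_0 = 1/1.02·[0.4923·4.2681 + 0.5077·23.1275] = 13.5714

$13.57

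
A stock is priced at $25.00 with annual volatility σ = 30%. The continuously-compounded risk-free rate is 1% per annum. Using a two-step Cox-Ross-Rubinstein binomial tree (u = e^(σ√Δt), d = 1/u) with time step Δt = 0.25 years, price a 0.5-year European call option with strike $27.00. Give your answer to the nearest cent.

CRR parameters: u = e^(σ√Δt) = e^(0.3·√0.25) = 1.1618, d = 1/u = 0.8607
Per-period rate: rΔt = 0.01·0.25 = 0.0025, so R = e^0.0025 = 1.0025
Risk-neutral probability p = (e^0.0025 − 0.8607)/(1.1618 − 0.8607) = 0.1418/0.3011 = 0.4709
Terminal stock prices: S_uu = 33.75, S_ud = 25, S_dd = 18.52
Terminal payoffs (S − K): max(6.746, 0) = 6.746, max(-2, 0) = 0, max(-8.48, 0) = 0
Node u (S = 29.05): V_u = e^(−0.0025)·[0.4709·6.7465 + 0.5291·0.0000] = 3.1689
Node d (S = 21.52): V_d = e^(−0.0025)·[0.4709·0.0000 + 0.5291·0.0000] = 0.0000
Node 0 (S = 25): V_0 = e^(−0.0025)·[0.4709·3.1689 + 0.5291·0.0000] = 1.4884

$1.49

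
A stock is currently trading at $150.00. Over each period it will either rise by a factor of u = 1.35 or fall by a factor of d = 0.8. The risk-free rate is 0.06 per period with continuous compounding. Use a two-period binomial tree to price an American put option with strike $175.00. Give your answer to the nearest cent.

$30.01

Risk-neutral probability p = (e^0.06 − 0.8)/(1.35 − 0.8) = 0.2618/0.5500 = 0.4761
Terminal stock prices: S_uu = 273.4, S_ud = 162, S_dd = 96
Terminal payoffs (K − S): max(-98.38, 0) = 0, max(13, 0) = 13, max(79, 0) = 79
Node u (S = 202.5): continuation = e^(−0.06)·[0.4761·0.0000 + 0.5239·13.0000] = 6.4145; exercise value = 0.0000 ≤ continuation, so V_u = 6.4145
Node d (S = 120): continuation = e^(−0.06)·[0.4761·13.0000 + 0.5239·79.0000] = 44.8088; exercise value = 55.0000 > continuation, so V_d = 55.0000 (exercise)
Node 0 (S = 150): continuation = e^(−0.06)·[0.4761·6.4145 + 0.5239·55.0000] = 30.0141; exercise value = 25.0000 ≤ continuation, so V_0 = 30.0141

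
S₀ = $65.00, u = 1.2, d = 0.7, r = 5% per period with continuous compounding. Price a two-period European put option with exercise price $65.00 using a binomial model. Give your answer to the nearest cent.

$6.59

Risk-neutral probability p = (e^0.05 − 0.7)/(1.2 − 0.7) = 0.3513/0.5000 = 0.7025
Terminal stock prices: S_uu = 93.6, S_ud = 54.6, S_dd = 31.85
Terminal payoffs (K − S): max(-28.6, 0) = 0, max(10.4, 0) = 10.4, max(33.15, 0) = 33.15
Node u (S = 78): V_u = e^(−0.05)·[0.7025·0.0000 + 0.2975·10.4000] = 2.9427
Node d (S = 45.5): V_d = e^(−0.05)·[0.7025·10.4000 + 0.2975·33.1500] = 16.3299
Node 0 (S = 65): V_0 = e^(−0.05)·[0.7025·2.9427 + 0.2975·16.3299] = 6.5871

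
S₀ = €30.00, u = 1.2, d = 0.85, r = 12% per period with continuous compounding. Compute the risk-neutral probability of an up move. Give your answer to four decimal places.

p = 0.7928

Risk-neutral probability p = (e^0.12 − 0.85)/(1.2 − 0.85) = 0.2775/0.3500 = 0.7928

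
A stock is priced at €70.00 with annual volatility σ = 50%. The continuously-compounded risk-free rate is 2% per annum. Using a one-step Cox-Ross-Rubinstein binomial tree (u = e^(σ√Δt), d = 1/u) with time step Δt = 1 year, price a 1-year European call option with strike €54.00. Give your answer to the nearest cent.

CRR parameters: u = e^(σ√Δt) = e^(0.5·√1) = 1.6487, d = 1/u = 0.6065
Per-period rate: rΔt = 0.02·1 = 0.02, so R = e^0.02 = 1.0202
Risk-neutral probability p = (e^0.02 − 0.6065)/(1.6487 − 0.6065) = 0.4137/1.0422 = 0.3969
Terminal stock prices: S_u = 115.4, S_d = 42.46
Terminal payoffs (S − K): max(61.41, 0) = 61.41, max(-11.54, 0) = 0
Node 0 (S = 70): V_0 = e^(−0.02)·[0.3969·61.4105 + 0.6031·0.0000] = 23.8926

€23.89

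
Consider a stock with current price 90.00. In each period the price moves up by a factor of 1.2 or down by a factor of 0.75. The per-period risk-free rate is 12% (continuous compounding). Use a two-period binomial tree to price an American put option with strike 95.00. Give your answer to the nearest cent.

5.42

Risk-neutral probability p = (e^0.12 − 0.75)/(1.2 − 0.75) = 0.3775/0.4500 = 0.8389
Terminal stock prices: S_uu = 129.6, S_ud = 81, S_dd = 50.62
Terminal payoffs (K − S): max(-34.6, 0) = 0, max(14, 0) = 14, max(44.38, 0) = 44.38
Node u (S = 108): continuation = e^(−0.12)·[0.8389·0.0000 + 0.1611·14.0000] = 2.0006; exercise value = 0.0000 ≤ continuation, so V_u = 2.0006
Node d (S = 67.5): continuation = e^(−0.12)·[0.8389·14.0000 + 0.1611·44.3750] = 16.7574; exercise value = 27.5000 > continuation, so V_d = 27.5000 (exercise)
Node 0 (S = 90): continuation = e^(−0.12)·[0.8389·2.0006 + 0.1611·27.5000] = 5.4182; exercise value = 5.0000 ≤ continuation, so V_0 = 5.4182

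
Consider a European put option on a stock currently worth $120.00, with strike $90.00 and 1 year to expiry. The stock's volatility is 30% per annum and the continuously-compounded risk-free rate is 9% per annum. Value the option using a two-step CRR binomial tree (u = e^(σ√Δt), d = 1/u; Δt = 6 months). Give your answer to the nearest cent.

CRR parameters: u = e^(σ√Δt) = e^(0.3·√0.5) = 1.2363, d = 1/u = 0.8089
Per-period rate: rΔt = 0.09·0.5 = 0.045, so R = e^0.045 = 1.0460
Risk-neutral probability p = (e^0.045 − 0.8089)/(1.2363 − 0.8089) = 0.2372/0.4275 = 0.5548
Terminal stock prices: S_uu = 183.4, S_ud = 120, S_dd = 78.51
Terminal payoffs (K − S): max(-93.42, 0) = 0, max(-30, 0) = 0, max(11.49, 0) = 11.49
Node u (S = 148.4): V_u = e^(−0.045)·[0.5548·0.0000 + 0.4452·0.0000] = 0.0000
Node d (S = 97.06): V_d = e^(−0.045)·[0.5548·0.0000 + 0.4452·11.4899] = 4.8897
Node 0 (S = 120): V_0 = e^(−0.045)·[0.5548·0.0000 + 0.4452·4.8897] = 2.0809

$2.08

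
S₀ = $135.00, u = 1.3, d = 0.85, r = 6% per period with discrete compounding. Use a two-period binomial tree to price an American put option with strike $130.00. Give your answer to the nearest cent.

Risk-neutral probability p = (1 + 0.06 − 0.85)/(1.3 − 0.85) = 0.2100/0.4500 = 0.4667
Terminal stock prices: S_uu = 228.2, S_ud = 149.2, S_dd = 97.54
Terminal payoffs (K − S): max(-98.15, 0) = 0, max(-19.17, 0) = 0, max(32.46, 0) = 32.46
Node u (S = 175.5): continuation = 1/1.06·[0.4667·0.0000 + 0.5333·0.0000] = 0.0000; exercise value = 0.0000 ≤ continuation, so V_u = 0.0000
Node d (S = 114.8): continuation = 1/1.06·[0.4667·0.0000 + 0.5333·32.4625] = 16.3333; exercise value = 15.2500 ≤ continuation, so V_d = 16.3333
Node 0 (S = 135): continuation = 1/1.06·[0.4667·0.0000 + 0.5333·16.3333] = 8.2180; exercise value = 0.0000 ≤ continuation, so V_0 = 8.2180

$8.22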